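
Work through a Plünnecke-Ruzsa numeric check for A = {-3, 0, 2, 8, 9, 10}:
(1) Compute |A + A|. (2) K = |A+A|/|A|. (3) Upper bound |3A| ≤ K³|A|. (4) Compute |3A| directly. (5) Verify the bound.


|A| = 6.
Step 1: Compute A + A by enumerating all 36 pairs.
A + A = {-6, -3, -1, 0, 2, 4, 5, 6, 7, 8, 9, 10, 11, 12, 16, 17, 18, 19, 20}, so |A + A| = 19.
Step 2: Doubling constant K = |A + A|/|A| = 19/6 = 19/6 ≈ 3.1667.
Step 3: Plünnecke-Ruzsa gives |3A| ≤ K³·|A| = (3.1667)³ · 6 ≈ 190.5278.
Step 4: Compute 3A = A + A + A directly by enumerating all triples (a,b,c) ∈ A³; |3A| = 35.
Step 5: Check 35 ≤ 190.5278? Yes ✓.

K = 19/6, Plünnecke-Ruzsa bound K³|A| ≈ 190.5278, |3A| = 35, inequality holds.


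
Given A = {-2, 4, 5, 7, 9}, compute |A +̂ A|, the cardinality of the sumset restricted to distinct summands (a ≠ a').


Restricted sumset: A +̂ A = {a + a' : a ∈ A, a' ∈ A, a ≠ a'}.
Equivalently, take A + A and drop any sum 2a that is achievable ONLY as a + a for a ∈ A (i.e. sums representable only with equal summands).
Enumerate pairs (a, a') with a < a' (symmetric, so each unordered pair gives one sum; this covers all a ≠ a'):
  -2 + 4 = 2
  -2 + 5 = 3
  -2 + 7 = 5
  -2 + 9 = 7
  4 + 5 = 9
  4 + 7 = 11
  4 + 9 = 13
  5 + 7 = 12
  5 + 9 = 14
  7 + 9 = 16
Collected distinct sums: {2, 3, 5, 7, 9, 11, 12, 13, 14, 16}
|A +̂ A| = 10
(Reference bound: |A +̂ A| ≥ 2|A| - 3 for |A| ≥ 2, with |A| = 5 giving ≥ 7.)

|A +̂ A| = 10


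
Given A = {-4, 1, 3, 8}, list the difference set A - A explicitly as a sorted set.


A - A = {a - a' : a, a' ∈ A}.
Compute a - a' for each ordered pair (a, a'):
a = -4: -4--4=0, -4-1=-5, -4-3=-7, -4-8=-12
a = 1: 1--4=5, 1-1=0, 1-3=-2, 1-8=-7
a = 3: 3--4=7, 3-1=2, 3-3=0, 3-8=-5
a = 8: 8--4=12, 8-1=7, 8-3=5, 8-8=0
Collecting distinct values (and noting 0 appears from a-a):
A - A = {-12, -7, -5, -2, 0, 2, 5, 7, 12}
|A - A| = 9

A - A = {-12, -7, -5, -2, 0, 2, 5, 7, 12}


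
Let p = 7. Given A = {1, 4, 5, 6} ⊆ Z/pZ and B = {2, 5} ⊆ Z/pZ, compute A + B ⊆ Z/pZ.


Work in Z/7Z: reduce every sum a + b modulo 7.
Enumerate all 8 pairs:
a = 1: 1+2=3, 1+5=6
a = 4: 4+2=6, 4+5=2
a = 5: 5+2=0, 5+5=3
a = 6: 6+2=1, 6+5=4
Distinct residues collected: {0, 1, 2, 3, 4, 6}
|A + B| = 6 (out of 7 total residues).

A + B = {0, 1, 2, 3, 4, 6}


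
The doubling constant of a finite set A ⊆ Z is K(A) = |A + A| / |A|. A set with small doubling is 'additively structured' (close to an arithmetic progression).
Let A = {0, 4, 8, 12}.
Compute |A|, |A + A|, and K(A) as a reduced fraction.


|A| = 4.
Compute A + A by enumerating all 16 pairs.
A + A = {0, 4, 8, 12, 16, 20, 24}, so |A + A| = 7.
K = |A + A| / |A| = 7/4 (already in lowest terms) ≈ 1.7500.
Reference: AP of size 4 gives K = 7/4 ≈ 1.7500; a fully generic set of size 4 gives K ≈ 2.5000.

|A| = 4, |A + A| = 7, K = 7/4.


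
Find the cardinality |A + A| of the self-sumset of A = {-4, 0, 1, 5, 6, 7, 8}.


A + A = {a + a' : a, a' ∈ A}; |A| = 7.
General bounds: 2|A| - 1 ≤ |A + A| ≤ |A|(|A|+1)/2, i.e. 13 ≤ |A + A| ≤ 28.
Lower bound 2|A|-1 is attained iff A is an arithmetic progression.
Enumerate sums a + a' for a ≤ a' (symmetric, so this suffices):
a = -4: -4+-4=-8, -4+0=-4, -4+1=-3, -4+5=1, -4+6=2, -4+7=3, -4+8=4
a = 0: 0+0=0, 0+1=1, 0+5=5, 0+6=6, 0+7=7, 0+8=8
a = 1: 1+1=2, 1+5=6, 1+6=7, 1+7=8, 1+8=9
a = 5: 5+5=10, 5+6=11, 5+7=12, 5+8=13
a = 6: 6+6=12, 6+7=13, 6+8=14
a = 7: 7+7=14, 7+8=15
a = 8: 8+8=16
Distinct sums: {-8, -4, -3, 0, 1, 2, 3, 4, 5, 6, 7, 8, 9, 10, 11, 12, 13, 14, 15, 16}
|A + A| = 20

|A + A| = 20


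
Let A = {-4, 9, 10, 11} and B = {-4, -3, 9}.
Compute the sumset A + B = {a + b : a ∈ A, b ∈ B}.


A + B = {a + b : a ∈ A, b ∈ B}.
Enumerate all |A|·|B| = 4·3 = 12 pairs (a, b) and collect distinct sums.
a = -4: -4+-4=-8, -4+-3=-7, -4+9=5
a = 9: 9+-4=5, 9+-3=6, 9+9=18
a = 10: 10+-4=6, 10+-3=7, 10+9=19
a = 11: 11+-4=7, 11+-3=8, 11+9=20
Collecting distinct sums: A + B = {-8, -7, 5, 6, 7, 8, 18, 19, 20}
|A + B| = 9

A + B = {-8, -7, 5, 6, 7, 8, 18, 19, 20}


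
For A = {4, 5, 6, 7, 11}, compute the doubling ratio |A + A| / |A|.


|A| = 5.
Compute A + A by enumerating all 25 pairs.
A + A = {8, 9, 10, 11, 12, 13, 14, 15, 16, 17, 18, 22}, so |A + A| = 12.
K = |A + A| / |A| = 12/5 (already in lowest terms) ≈ 2.4000.
Reference: AP of size 5 gives K = 9/5 ≈ 1.8000; a fully generic set of size 5 gives K ≈ 3.0000.

|A| = 5, |A + A| = 12, K = 12/5.


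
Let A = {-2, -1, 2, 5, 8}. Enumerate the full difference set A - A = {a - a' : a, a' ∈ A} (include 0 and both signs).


A - A = {a - a' : a, a' ∈ A}.
Compute a - a' for each ordered pair (a, a'):
a = -2: -2--2=0, -2--1=-1, -2-2=-4, -2-5=-7, -2-8=-10
a = -1: -1--2=1, -1--1=0, -1-2=-3, -1-5=-6, -1-8=-9
a = 2: 2--2=4, 2--1=3, 2-2=0, 2-5=-3, 2-8=-6
a = 5: 5--2=7, 5--1=6, 5-2=3, 5-5=0, 5-8=-3
a = 8: 8--2=10, 8--1=9, 8-2=6, 8-5=3, 8-8=0
Collecting distinct values (and noting 0 appears from a-a):
A - A = {-10, -9, -7, -6, -4, -3, -1, 0, 1, 3, 4, 6, 7, 9, 10}
|A - A| = 15

A - A = {-10, -9, -7, -6, -4, -3, -1, 0, 1, 3, 4, 6, 7, 9, 10}


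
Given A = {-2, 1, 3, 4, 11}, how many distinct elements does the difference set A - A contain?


A - A = {a - a' : a, a' ∈ A}; |A| = 5.
Bounds: 2|A|-1 ≤ |A - A| ≤ |A|² - |A| + 1, i.e. 9 ≤ |A - A| ≤ 21.
Note: 0 ∈ A - A always (from a - a). The set is symmetric: if d ∈ A - A then -d ∈ A - A.
Enumerate nonzero differences d = a - a' with a > a' (then include -d):
Positive differences: {1, 2, 3, 5, 6, 7, 8, 10, 13}
Full difference set: {0} ∪ (positive diffs) ∪ (negative diffs).
|A - A| = 1 + 2·9 = 19 (matches direct enumeration: 19).

|A - A| = 19


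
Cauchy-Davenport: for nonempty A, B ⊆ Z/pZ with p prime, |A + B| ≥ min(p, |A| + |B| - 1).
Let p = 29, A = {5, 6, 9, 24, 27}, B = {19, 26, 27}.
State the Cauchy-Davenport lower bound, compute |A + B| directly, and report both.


Cauchy-Davenport: |A + B| ≥ min(p, |A| + |B| - 1) for A, B nonempty in Z/pZ.
|A| = 5, |B| = 3, p = 29.
CD lower bound = min(29, 5 + 3 - 1) = min(29, 7) = 7.
Compute A + B mod 29 directly:
a = 5: 5+19=24, 5+26=2, 5+27=3
a = 6: 6+19=25, 6+26=3, 6+27=4
a = 9: 9+19=28, 9+26=6, 9+27=7
a = 24: 24+19=14, 24+26=21, 24+27=22
a = 27: 27+19=17, 27+26=24, 27+27=25
A + B = {2, 3, 4, 6, 7, 14, 17, 21, 22, 24, 25, 28}, so |A + B| = 12.
Verify: 12 ≥ 7? Yes ✓.

CD lower bound = 7, actual |A + B| = 12.


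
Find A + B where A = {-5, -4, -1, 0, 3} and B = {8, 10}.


A + B = {a + b : a ∈ A, b ∈ B}.
Enumerate all |A|·|B| = 5·2 = 10 pairs (a, b) and collect distinct sums.
a = -5: -5+8=3, -5+10=5
a = -4: -4+8=4, -4+10=6
a = -1: -1+8=7, -1+10=9
a = 0: 0+8=8, 0+10=10
a = 3: 3+8=11, 3+10=13
Collecting distinct sums: A + B = {3, 4, 5, 6, 7, 8, 9, 10, 11, 13}
|A + B| = 10

A + B = {3, 4, 5, 6, 7, 8, 9, 10, 11, 13}


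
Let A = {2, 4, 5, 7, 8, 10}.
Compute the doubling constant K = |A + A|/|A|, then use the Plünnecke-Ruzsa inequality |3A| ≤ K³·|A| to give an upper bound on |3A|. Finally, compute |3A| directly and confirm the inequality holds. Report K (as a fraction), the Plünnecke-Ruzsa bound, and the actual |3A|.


|A| = 6.
Step 1: Compute A + A by enumerating all 36 pairs.
A + A = {4, 6, 7, 8, 9, 10, 11, 12, 13, 14, 15, 16, 17, 18, 20}, so |A + A| = 15.
Step 2: Doubling constant K = |A + A|/|A| = 15/6 = 15/6 ≈ 2.5000.
Step 3: Plünnecke-Ruzsa gives |3A| ≤ K³·|A| = (2.5000)³ · 6 ≈ 93.7500.
Step 4: Compute 3A = A + A + A directly by enumerating all triples (a,b,c) ∈ A³; |3A| = 23.
Step 5: Check 23 ≤ 93.7500? Yes ✓.

K = 15/6, Plünnecke-Ruzsa bound K³|A| ≈ 93.7500, |3A| = 23, inequality holds.


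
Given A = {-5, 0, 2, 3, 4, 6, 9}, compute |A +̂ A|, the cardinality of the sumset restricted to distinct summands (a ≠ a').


Restricted sumset: A +̂ A = {a + a' : a ∈ A, a' ∈ A, a ≠ a'}.
Equivalently, take A + A and drop any sum 2a that is achievable ONLY as a + a for a ∈ A (i.e. sums representable only with equal summands).
Enumerate pairs (a, a') with a < a' (symmetric, so each unordered pair gives one sum; this covers all a ≠ a'):
  -5 + 0 = -5
  -5 + 2 = -3
  -5 + 3 = -2
  -5 + 4 = -1
  -5 + 6 = 1
  -5 + 9 = 4
  0 + 2 = 2
  0 + 3 = 3
  0 + 4 = 4
  0 + 6 = 6
  0 + 9 = 9
  2 + 3 = 5
  2 + 4 = 6
  2 + 6 = 8
  2 + 9 = 11
  3 + 4 = 7
  3 + 6 = 9
  3 + 9 = 12
  4 + 6 = 10
  4 + 9 = 13
  6 + 9 = 15
Collected distinct sums: {-5, -3, -2, -1, 1, 2, 3, 4, 5, 6, 7, 8, 9, 10, 11, 12, 13, 15}
|A +̂ A| = 18
(Reference bound: |A +̂ A| ≥ 2|A| - 3 for |A| ≥ 2, with |A| = 7 giving ≥ 11.)

|A +̂ A| = 18


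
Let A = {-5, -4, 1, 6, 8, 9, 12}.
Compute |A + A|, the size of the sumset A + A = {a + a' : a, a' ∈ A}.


A + A = {a + a' : a, a' ∈ A}; |A| = 7.
General bounds: 2|A| - 1 ≤ |A + A| ≤ |A|(|A|+1)/2, i.e. 13 ≤ |A + A| ≤ 28.
Lower bound 2|A|-1 is attained iff A is an arithmetic progression.
Enumerate sums a + a' for a ≤ a' (symmetric, so this suffices):
a = -5: -5+-5=-10, -5+-4=-9, -5+1=-4, -5+6=1, -5+8=3, -5+9=4, -5+12=7
a = -4: -4+-4=-8, -4+1=-3, -4+6=2, -4+8=4, -4+9=5, -4+12=8
a = 1: 1+1=2, 1+6=7, 1+8=9, 1+9=10, 1+12=13
a = 6: 6+6=12, 6+8=14, 6+9=15, 6+12=18
a = 8: 8+8=16, 8+9=17, 8+12=20
a = 9: 9+9=18, 9+12=21
a = 12: 12+12=24
Distinct sums: {-10, -9, -8, -4, -3, 1, 2, 3, 4, 5, 7, 8, 9, 10, 12, 13, 14, 15, 16, 17, 18, 20, 21, 24}
|A + A| = 24

|A + A| = 24


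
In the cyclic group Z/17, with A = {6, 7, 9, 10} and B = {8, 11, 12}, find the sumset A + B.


Work in Z/17Z: reduce every sum a + b modulo 17.
Enumerate all 12 pairs:
a = 6: 6+8=14, 6+11=0, 6+12=1
a = 7: 7+8=15, 7+11=1, 7+12=2
a = 9: 9+8=0, 9+11=3, 9+12=4
a = 10: 10+8=1, 10+11=4, 10+12=5
Distinct residues collected: {0, 1, 2, 3, 4, 5, 14, 15}
|A + B| = 8 (out of 17 total residues).

A + B = {0, 1, 2, 3, 4, 5, 14, 15}


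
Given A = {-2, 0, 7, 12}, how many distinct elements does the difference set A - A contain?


A - A = {a - a' : a, a' ∈ A}; |A| = 4.
Bounds: 2|A|-1 ≤ |A - A| ≤ |A|² - |A| + 1, i.e. 7 ≤ |A - A| ≤ 13.
Note: 0 ∈ A - A always (from a - a). The set is symmetric: if d ∈ A - A then -d ∈ A - A.
Enumerate nonzero differences d = a - a' with a > a' (then include -d):
Positive differences: {2, 5, 7, 9, 12, 14}
Full difference set: {0} ∪ (positive diffs) ∪ (negative diffs).
|A - A| = 1 + 2·6 = 13 (matches direct enumeration: 13).

|A - A| = 13


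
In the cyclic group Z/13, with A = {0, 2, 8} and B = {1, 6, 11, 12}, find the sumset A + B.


Work in Z/13Z: reduce every sum a + b modulo 13.
Enumerate all 12 pairs:
a = 0: 0+1=1, 0+6=6, 0+11=11, 0+12=12
a = 2: 2+1=3, 2+6=8, 2+11=0, 2+12=1
a = 8: 8+1=9, 8+6=1, 8+11=6, 8+12=7
Distinct residues collected: {0, 1, 3, 6, 7, 8, 9, 11, 12}
|A + B| = 9 (out of 13 total residues).

A + B = {0, 1, 3, 6, 7, 8, 9, 11, 12}


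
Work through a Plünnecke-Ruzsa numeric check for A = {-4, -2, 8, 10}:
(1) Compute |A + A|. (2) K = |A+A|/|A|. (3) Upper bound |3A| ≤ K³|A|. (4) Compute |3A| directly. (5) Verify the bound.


|A| = 4.
Step 1: Compute A + A by enumerating all 16 pairs.
A + A = {-8, -6, -4, 4, 6, 8, 16, 18, 20}, so |A + A| = 9.
Step 2: Doubling constant K = |A + A|/|A| = 9/4 = 9/4 ≈ 2.2500.
Step 3: Plünnecke-Ruzsa gives |3A| ≤ K³·|A| = (2.2500)³ · 4 ≈ 45.5625.
Step 4: Compute 3A = A + A + A directly by enumerating all triples (a,b,c) ∈ A³; |3A| = 16.
Step 5: Check 16 ≤ 45.5625? Yes ✓.

K = 9/4, Plünnecke-Ruzsa bound K³|A| ≈ 45.5625, |3A| = 16, inequality holds.


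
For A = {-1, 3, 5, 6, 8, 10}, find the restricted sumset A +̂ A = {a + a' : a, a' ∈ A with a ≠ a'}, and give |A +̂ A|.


Restricted sumset: A +̂ A = {a + a' : a ∈ A, a' ∈ A, a ≠ a'}.
Equivalently, take A + A and drop any sum 2a that is achievable ONLY as a + a for a ∈ A (i.e. sums representable only with equal summands).
Enumerate pairs (a, a') with a < a' (symmetric, so each unordered pair gives one sum; this covers all a ≠ a'):
  -1 + 3 = 2
  -1 + 5 = 4
  -1 + 6 = 5
  -1 + 8 = 7
  -1 + 10 = 9
  3 + 5 = 8
  3 + 6 = 9
  3 + 8 = 11
  3 + 10 = 13
  5 + 6 = 11
  5 + 8 = 13
  5 + 10 = 15
  6 + 8 = 14
  6 + 10 = 16
  8 + 10 = 18
Collected distinct sums: {2, 4, 5, 7, 8, 9, 11, 13, 14, 15, 16, 18}
|A +̂ A| = 12
(Reference bound: |A +̂ A| ≥ 2|A| - 3 for |A| ≥ 2, with |A| = 6 giving ≥ 9.)

|A +̂ A| = 12


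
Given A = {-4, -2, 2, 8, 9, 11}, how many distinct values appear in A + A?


A + A = {a + a' : a, a' ∈ A}; |A| = 6.
General bounds: 2|A| - 1 ≤ |A + A| ≤ |A|(|A|+1)/2, i.e. 11 ≤ |A + A| ≤ 21.
Lower bound 2|A|-1 is attained iff A is an arithmetic progression.
Enumerate sums a + a' for a ≤ a' (symmetric, so this suffices):
a = -4: -4+-4=-8, -4+-2=-6, -4+2=-2, -4+8=4, -4+9=5, -4+11=7
a = -2: -2+-2=-4, -2+2=0, -2+8=6, -2+9=7, -2+11=9
a = 2: 2+2=4, 2+8=10, 2+9=11, 2+11=13
a = 8: 8+8=16, 8+9=17, 8+11=19
a = 9: 9+9=18, 9+11=20
a = 11: 11+11=22
Distinct sums: {-8, -6, -4, -2, 0, 4, 5, 6, 7, 9, 10, 11, 13, 16, 17, 18, 19, 20, 22}
|A + A| = 19

|A + A| = 19


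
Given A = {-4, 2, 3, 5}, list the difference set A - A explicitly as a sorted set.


A - A = {a - a' : a, a' ∈ A}.
Compute a - a' for each ordered pair (a, a'):
a = -4: -4--4=0, -4-2=-6, -4-3=-7, -4-5=-9
a = 2: 2--4=6, 2-2=0, 2-3=-1, 2-5=-3
a = 3: 3--4=7, 3-2=1, 3-3=0, 3-5=-2
a = 5: 5--4=9, 5-2=3, 5-3=2, 5-5=0
Collecting distinct values (and noting 0 appears from a-a):
A - A = {-9, -7, -6, -3, -2, -1, 0, 1, 2, 3, 6, 7, 9}
|A - A| = 13

A - A = {-9, -7, -6, -3, -2, -1, 0, 1, 2, 3, 6, 7, 9}


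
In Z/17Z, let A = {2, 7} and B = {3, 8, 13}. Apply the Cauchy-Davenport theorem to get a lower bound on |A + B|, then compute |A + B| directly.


Cauchy-Davenport: |A + B| ≥ min(p, |A| + |B| - 1) for A, B nonempty in Z/pZ.
|A| = 2, |B| = 3, p = 17.
CD lower bound = min(17, 2 + 3 - 1) = min(17, 4) = 4.
Compute A + B mod 17 directly:
a = 2: 2+3=5, 2+8=10, 2+13=15
a = 7: 7+3=10, 7+8=15, 7+13=3
A + B = {3, 5, 10, 15}, so |A + B| = 4.
Verify: 4 ≥ 4? Yes ✓.

CD lower bound = 4, actual |A + B| = 4.


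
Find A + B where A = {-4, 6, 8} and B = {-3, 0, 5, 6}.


A + B = {a + b : a ∈ A, b ∈ B}.
Enumerate all |A|·|B| = 3·4 = 12 pairs (a, b) and collect distinct sums.
a = -4: -4+-3=-7, -4+0=-4, -4+5=1, -4+6=2
a = 6: 6+-3=3, 6+0=6, 6+5=11, 6+6=12
a = 8: 8+-3=5, 8+0=8, 8+5=13, 8+6=14
Collecting distinct sums: A + B = {-7, -4, 1, 2, 3, 5, 6, 8, 11, 12, 13, 14}
|A + B| = 12

A + B = {-7, -4, 1, 2, 3, 5, 6, 8, 11, 12, 13, 14}


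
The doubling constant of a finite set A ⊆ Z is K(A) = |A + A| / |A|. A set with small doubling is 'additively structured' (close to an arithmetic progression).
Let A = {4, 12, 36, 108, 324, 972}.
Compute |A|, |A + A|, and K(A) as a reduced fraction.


|A| = 6.
Compute A + A by enumerating all 36 pairs.
A + A = {8, 16, 24, 40, 48, 72, 112, 120, 144, 216, 328, 336, 360, 432, 648, 976, 984, 1008, 1080, 1296, 1944}, so |A + A| = 21.
K = |A + A| / |A| = 21/6 = 7/2 ≈ 3.5000.
Reference: AP of size 6 gives K = 11/6 ≈ 1.8333; a fully generic set of size 6 gives K ≈ 3.5000.

|A| = 6, |A + A| = 21, K = 21/6 = 7/2.


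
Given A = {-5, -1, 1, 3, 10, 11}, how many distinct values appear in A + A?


A + A = {a + a' : a, a' ∈ A}; |A| = 6.
General bounds: 2|A| - 1 ≤ |A + A| ≤ |A|(|A|+1)/2, i.e. 11 ≤ |A + A| ≤ 21.
Lower bound 2|A|-1 is attained iff A is an arithmetic progression.
Enumerate sums a + a' for a ≤ a' (symmetric, so this suffices):
a = -5: -5+-5=-10, -5+-1=-6, -5+1=-4, -5+3=-2, -5+10=5, -5+11=6
a = -1: -1+-1=-2, -1+1=0, -1+3=2, -1+10=9, -1+11=10
a = 1: 1+1=2, 1+3=4, 1+10=11, 1+11=12
a = 3: 3+3=6, 3+10=13, 3+11=14
a = 10: 10+10=20, 10+11=21
a = 11: 11+11=22
Distinct sums: {-10, -6, -4, -2, 0, 2, 4, 5, 6, 9, 10, 11, 12, 13, 14, 20, 21, 22}
|A + A| = 18

|A + A| = 18


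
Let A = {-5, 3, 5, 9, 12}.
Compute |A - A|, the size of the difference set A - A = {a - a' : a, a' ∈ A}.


A - A = {a - a' : a, a' ∈ A}; |A| = 5.
Bounds: 2|A|-1 ≤ |A - A| ≤ |A|² - |A| + 1, i.e. 9 ≤ |A - A| ≤ 21.
Note: 0 ∈ A - A always (from a - a). The set is symmetric: if d ∈ A - A then -d ∈ A - A.
Enumerate nonzero differences d = a - a' with a > a' (then include -d):
Positive differences: {2, 3, 4, 6, 7, 8, 9, 10, 14, 17}
Full difference set: {0} ∪ (positive diffs) ∪ (negative diffs).
|A - A| = 1 + 2·10 = 21 (matches direct enumeration: 21).

|A - A| = 21


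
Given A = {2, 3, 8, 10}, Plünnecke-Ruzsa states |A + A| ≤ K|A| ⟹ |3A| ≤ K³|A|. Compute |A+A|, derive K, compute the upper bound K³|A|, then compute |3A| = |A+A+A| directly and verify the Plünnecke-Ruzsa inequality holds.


|A| = 4.
Step 1: Compute A + A by enumerating all 16 pairs.
A + A = {4, 5, 6, 10, 11, 12, 13, 16, 18, 20}, so |A + A| = 10.
Step 2: Doubling constant K = |A + A|/|A| = 10/4 = 10/4 ≈ 2.5000.
Step 3: Plünnecke-Ruzsa gives |3A| ≤ K³·|A| = (2.5000)³ · 4 ≈ 62.5000.
Step 4: Compute 3A = A + A + A directly by enumerating all triples (a,b,c) ∈ A³; |3A| = 19.
Step 5: Check 19 ≤ 62.5000? Yes ✓.

K = 10/4, Plünnecke-Ruzsa bound K³|A| ≈ 62.5000, |3A| = 19, inequality holds.


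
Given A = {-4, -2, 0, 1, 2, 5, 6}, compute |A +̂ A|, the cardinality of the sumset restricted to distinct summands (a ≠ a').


Restricted sumset: A +̂ A = {a + a' : a ∈ A, a' ∈ A, a ≠ a'}.
Equivalently, take A + A and drop any sum 2a that is achievable ONLY as a + a for a ∈ A (i.e. sums representable only with equal summands).
Enumerate pairs (a, a') with a < a' (symmetric, so each unordered pair gives one sum; this covers all a ≠ a'):
  -4 + -2 = -6
  -4 + 0 = -4
  -4 + 1 = -3
  -4 + 2 = -2
  -4 + 5 = 1
  -4 + 6 = 2
  -2 + 0 = -2
  -2 + 1 = -1
  -2 + 2 = 0
  -2 + 5 = 3
  -2 + 6 = 4
  0 + 1 = 1
  0 + 2 = 2
  0 + 5 = 5
  0 + 6 = 6
  1 + 2 = 3
  1 + 5 = 6
  1 + 6 = 7
  2 + 5 = 7
  2 + 6 = 8
  5 + 6 = 11
Collected distinct sums: {-6, -4, -3, -2, -1, 0, 1, 2, 3, 4, 5, 6, 7, 8, 11}
|A +̂ A| = 15
(Reference bound: |A +̂ A| ≥ 2|A| - 3 for |A| ≥ 2, with |A| = 7 giving ≥ 11.)

|A +̂ A| = 15


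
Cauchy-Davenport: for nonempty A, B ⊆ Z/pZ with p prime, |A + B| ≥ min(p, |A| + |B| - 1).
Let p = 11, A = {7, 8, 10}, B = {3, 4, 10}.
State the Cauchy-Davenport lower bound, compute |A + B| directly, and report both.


Cauchy-Davenport: |A + B| ≥ min(p, |A| + |B| - 1) for A, B nonempty in Z/pZ.
|A| = 3, |B| = 3, p = 11.
CD lower bound = min(11, 3 + 3 - 1) = min(11, 5) = 5.
Compute A + B mod 11 directly:
a = 7: 7+3=10, 7+4=0, 7+10=6
a = 8: 8+3=0, 8+4=1, 8+10=7
a = 10: 10+3=2, 10+4=3, 10+10=9
A + B = {0, 1, 2, 3, 6, 7, 9, 10}, so |A + B| = 8.
Verify: 8 ≥ 5? Yes ✓.

CD lower bound = 5, actual |A + B| = 8.


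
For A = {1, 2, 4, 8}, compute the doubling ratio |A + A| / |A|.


|A| = 4.
Compute A + A by enumerating all 16 pairs.
A + A = {2, 3, 4, 5, 6, 8, 9, 10, 12, 16}, so |A + A| = 10.
K = |A + A| / |A| = 10/4 = 5/2 ≈ 2.5000.
Reference: AP of size 4 gives K = 7/4 ≈ 1.7500; a fully generic set of size 4 gives K ≈ 2.5000.

|A| = 4, |A + A| = 10, K = 10/4 = 5/2.


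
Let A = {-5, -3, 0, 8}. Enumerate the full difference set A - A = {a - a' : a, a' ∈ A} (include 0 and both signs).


A - A = {a - a' : a, a' ∈ A}.
Compute a - a' for each ordered pair (a, a'):
a = -5: -5--5=0, -5--3=-2, -5-0=-5, -5-8=-13
a = -3: -3--5=2, -3--3=0, -3-0=-3, -3-8=-11
a = 0: 0--5=5, 0--3=3, 0-0=0, 0-8=-8
a = 8: 8--5=13, 8--3=11, 8-0=8, 8-8=0
Collecting distinct values (and noting 0 appears from a-a):
A - A = {-13, -11, -8, -5, -3, -2, 0, 2, 3, 5, 8, 11, 13}
|A - A| = 13

A - A = {-13, -11, -8, -5, -3, -2, 0, 2, 3, 5, 8, 11, 13}


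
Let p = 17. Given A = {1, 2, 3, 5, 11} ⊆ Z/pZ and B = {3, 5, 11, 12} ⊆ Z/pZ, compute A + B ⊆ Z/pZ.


Work in Z/17Z: reduce every sum a + b modulo 17.
Enumerate all 20 pairs:
a = 1: 1+3=4, 1+5=6, 1+11=12, 1+12=13
a = 2: 2+3=5, 2+5=7, 2+11=13, 2+12=14
a = 3: 3+3=6, 3+5=8, 3+11=14, 3+12=15
a = 5: 5+3=8, 5+5=10, 5+11=16, 5+12=0
a = 11: 11+3=14, 11+5=16, 11+11=5, 11+12=6
Distinct residues collected: {0, 4, 5, 6, 7, 8, 10, 12, 13, 14, 15, 16}
|A + B| = 12 (out of 17 total residues).

A + B = {0, 4, 5, 6, 7, 8, 10, 12, 13, 14, 15, 16}


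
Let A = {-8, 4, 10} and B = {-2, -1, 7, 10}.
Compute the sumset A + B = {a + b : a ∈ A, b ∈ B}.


A + B = {a + b : a ∈ A, b ∈ B}.
Enumerate all |A|·|B| = 3·4 = 12 pairs (a, b) and collect distinct sums.
a = -8: -8+-2=-10, -8+-1=-9, -8+7=-1, -8+10=2
a = 4: 4+-2=2, 4+-1=3, 4+7=11, 4+10=14
a = 10: 10+-2=8, 10+-1=9, 10+7=17, 10+10=20
Collecting distinct sums: A + B = {-10, -9, -1, 2, 3, 8, 9, 11, 14, 17, 20}
|A + B| = 11

A + B = {-10, -9, -1, 2, 3, 8, 9, 11, 14, 17, 20}


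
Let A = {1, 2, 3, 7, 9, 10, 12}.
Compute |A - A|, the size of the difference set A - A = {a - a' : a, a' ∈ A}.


A - A = {a - a' : a, a' ∈ A}; |A| = 7.
Bounds: 2|A|-1 ≤ |A - A| ≤ |A|² - |A| + 1, i.e. 13 ≤ |A - A| ≤ 43.
Note: 0 ∈ A - A always (from a - a). The set is symmetric: if d ∈ A - A then -d ∈ A - A.
Enumerate nonzero differences d = a - a' with a > a' (then include -d):
Positive differences: {1, 2, 3, 4, 5, 6, 7, 8, 9, 10, 11}
Full difference set: {0} ∪ (positive diffs) ∪ (negative diffs).
|A - A| = 1 + 2·11 = 23 (matches direct enumeration: 23).

|A - A| = 23


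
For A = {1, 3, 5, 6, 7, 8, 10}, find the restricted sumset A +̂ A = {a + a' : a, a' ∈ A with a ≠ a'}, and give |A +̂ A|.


Restricted sumset: A +̂ A = {a + a' : a ∈ A, a' ∈ A, a ≠ a'}.
Equivalently, take A + A and drop any sum 2a that is achievable ONLY as a + a for a ∈ A (i.e. sums representable only with equal summands).
Enumerate pairs (a, a') with a < a' (symmetric, so each unordered pair gives one sum; this covers all a ≠ a'):
  1 + 3 = 4
  1 + 5 = 6
  1 + 6 = 7
  1 + 7 = 8
  1 + 8 = 9
  1 + 10 = 11
  3 + 5 = 8
  3 + 6 = 9
  3 + 7 = 10
  3 + 8 = 11
  3 + 10 = 13
  5 + 6 = 11
  5 + 7 = 12
  5 + 8 = 13
  5 + 10 = 15
  6 + 7 = 13
  6 + 8 = 14
  6 + 10 = 16
  7 + 8 = 15
  7 + 10 = 17
  8 + 10 = 18
Collected distinct sums: {4, 6, 7, 8, 9, 10, 11, 12, 13, 14, 15, 16, 17, 18}
|A +̂ A| = 14
(Reference bound: |A +̂ A| ≥ 2|A| - 3 for |A| ≥ 2, with |A| = 7 giving ≥ 11.)

|A +̂ A| = 14


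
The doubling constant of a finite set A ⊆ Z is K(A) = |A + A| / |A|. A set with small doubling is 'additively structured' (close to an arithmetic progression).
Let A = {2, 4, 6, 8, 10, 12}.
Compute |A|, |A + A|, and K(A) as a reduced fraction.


|A| = 6.
Compute A + A by enumerating all 36 pairs.
A + A = {4, 6, 8, 10, 12, 14, 16, 18, 20, 22, 24}, so |A + A| = 11.
K = |A + A| / |A| = 11/6 (already in lowest terms) ≈ 1.8333.
Reference: AP of size 6 gives K = 11/6 ≈ 1.8333; a fully generic set of size 6 gives K ≈ 3.5000.

|A| = 6, |A + A| = 11, K = 11/6.


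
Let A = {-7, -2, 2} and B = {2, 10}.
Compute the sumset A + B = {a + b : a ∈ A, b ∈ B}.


A + B = {a + b : a ∈ A, b ∈ B}.
Enumerate all |A|·|B| = 3·2 = 6 pairs (a, b) and collect distinct sums.
a = -7: -7+2=-5, -7+10=3
a = -2: -2+2=0, -2+10=8
a = 2: 2+2=4, 2+10=12
Collecting distinct sums: A + B = {-5, 0, 3, 4, 8, 12}
|A + B| = 6

A + B = {-5, 0, 3, 4, 8, 12}


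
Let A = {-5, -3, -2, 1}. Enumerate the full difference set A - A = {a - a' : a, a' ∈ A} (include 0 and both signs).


A - A = {a - a' : a, a' ∈ A}.
Compute a - a' for each ordered pair (a, a'):
a = -5: -5--5=0, -5--3=-2, -5--2=-3, -5-1=-6
a = -3: -3--5=2, -3--3=0, -3--2=-1, -3-1=-4
a = -2: -2--5=3, -2--3=1, -2--2=0, -2-1=-3
a = 1: 1--5=6, 1--3=4, 1--2=3, 1-1=0
Collecting distinct values (and noting 0 appears from a-a):
A - A = {-6, -4, -3, -2, -1, 0, 1, 2, 3, 4, 6}
|A - A| = 11

A - A = {-6, -4, -3, -2, -1, 0, 1, 2, 3, 4, 6}


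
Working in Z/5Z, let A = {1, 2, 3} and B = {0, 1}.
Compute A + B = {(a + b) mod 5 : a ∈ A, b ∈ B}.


Work in Z/5Z: reduce every sum a + b modulo 5.
Enumerate all 6 pairs:
a = 1: 1+0=1, 1+1=2
a = 2: 2+0=2, 2+1=3
a = 3: 3+0=3, 3+1=4
Distinct residues collected: {1, 2, 3, 4}
|A + B| = 4 (out of 5 total residues).

A + B = {1, 2, 3, 4}


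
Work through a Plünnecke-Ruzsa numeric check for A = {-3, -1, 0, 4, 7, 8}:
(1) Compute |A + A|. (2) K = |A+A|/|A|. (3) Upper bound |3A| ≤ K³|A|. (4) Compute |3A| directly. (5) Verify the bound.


|A| = 6.
Step 1: Compute A + A by enumerating all 36 pairs.
A + A = {-6, -4, -3, -2, -1, 0, 1, 3, 4, 5, 6, 7, 8, 11, 12, 14, 15, 16}, so |A + A| = 18.
Step 2: Doubling constant K = |A + A|/|A| = 18/6 = 18/6 ≈ 3.0000.
Step 3: Plünnecke-Ruzsa gives |3A| ≤ K³·|A| = (3.0000)³ · 6 ≈ 162.0000.
Step 4: Compute 3A = A + A + A directly by enumerating all triples (a,b,c) ∈ A³; |3A| = 32.
Step 5: Check 32 ≤ 162.0000? Yes ✓.

K = 18/6, Plünnecke-Ruzsa bound K³|A| ≈ 162.0000, |3A| = 32, inequality holds.


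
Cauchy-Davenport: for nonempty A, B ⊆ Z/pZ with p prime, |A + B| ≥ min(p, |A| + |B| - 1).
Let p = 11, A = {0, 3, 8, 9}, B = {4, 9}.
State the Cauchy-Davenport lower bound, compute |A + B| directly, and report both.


Cauchy-Davenport: |A + B| ≥ min(p, |A| + |B| - 1) for A, B nonempty in Z/pZ.
|A| = 4, |B| = 2, p = 11.
CD lower bound = min(11, 4 + 2 - 1) = min(11, 5) = 5.
Compute A + B mod 11 directly:
a = 0: 0+4=4, 0+9=9
a = 3: 3+4=7, 3+9=1
a = 8: 8+4=1, 8+9=6
a = 9: 9+4=2, 9+9=7
A + B = {1, 2, 4, 6, 7, 9}, so |A + B| = 6.
Verify: 6 ≥ 5? Yes ✓.

CD lower bound = 5, actual |A + B| = 6.


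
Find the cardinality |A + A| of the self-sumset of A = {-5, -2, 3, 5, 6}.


A + A = {a + a' : a, a' ∈ A}; |A| = 5.
General bounds: 2|A| - 1 ≤ |A + A| ≤ |A|(|A|+1)/2, i.e. 9 ≤ |A + A| ≤ 15.
Lower bound 2|A|-1 is attained iff A is an arithmetic progression.
Enumerate sums a + a' for a ≤ a' (symmetric, so this suffices):
a = -5: -5+-5=-10, -5+-2=-7, -5+3=-2, -5+5=0, -5+6=1
a = -2: -2+-2=-4, -2+3=1, -2+5=3, -2+6=4
a = 3: 3+3=6, 3+5=8, 3+6=9
a = 5: 5+5=10, 5+6=11
a = 6: 6+6=12
Distinct sums: {-10, -7, -4, -2, 0, 1, 3, 4, 6, 8, 9, 10, 11, 12}
|A + A| = 14

|A + A| = 14


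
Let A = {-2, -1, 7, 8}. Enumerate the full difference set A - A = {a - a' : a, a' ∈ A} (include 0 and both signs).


A - A = {a - a' : a, a' ∈ A}.
Compute a - a' for each ordered pair (a, a'):
a = -2: -2--2=0, -2--1=-1, -2-7=-9, -2-8=-10
a = -1: -1--2=1, -1--1=0, -1-7=-8, -1-8=-9
a = 7: 7--2=9, 7--1=8, 7-7=0, 7-8=-1
a = 8: 8--2=10, 8--1=9, 8-7=1, 8-8=0
Collecting distinct values (and noting 0 appears from a-a):
A - A = {-10, -9, -8, -1, 0, 1, 8, 9, 10}
|A - A| = 9

A - A = {-10, -9, -8, -1, 0, 1, 8, 9, 10}


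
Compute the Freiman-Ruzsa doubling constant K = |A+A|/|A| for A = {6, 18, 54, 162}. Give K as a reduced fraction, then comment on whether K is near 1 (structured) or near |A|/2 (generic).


|A| = 4.
Compute A + A by enumerating all 16 pairs.
A + A = {12, 24, 36, 60, 72, 108, 168, 180, 216, 324}, so |A + A| = 10.
K = |A + A| / |A| = 10/4 = 5/2 ≈ 2.5000.
Reference: AP of size 4 gives K = 7/4 ≈ 1.7500; a fully generic set of size 4 gives K ≈ 2.5000.

|A| = 4, |A + A| = 10, K = 10/4 = 5/2.


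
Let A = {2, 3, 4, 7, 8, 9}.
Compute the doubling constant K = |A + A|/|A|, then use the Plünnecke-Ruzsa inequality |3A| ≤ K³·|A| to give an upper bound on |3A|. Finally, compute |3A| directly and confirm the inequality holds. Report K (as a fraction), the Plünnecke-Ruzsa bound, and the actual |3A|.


|A| = 6.
Step 1: Compute A + A by enumerating all 36 pairs.
A + A = {4, 5, 6, 7, 8, 9, 10, 11, 12, 13, 14, 15, 16, 17, 18}, so |A + A| = 15.
Step 2: Doubling constant K = |A + A|/|A| = 15/6 = 15/6 ≈ 2.5000.
Step 3: Plünnecke-Ruzsa gives |3A| ≤ K³·|A| = (2.5000)³ · 6 ≈ 93.7500.
Step 4: Compute 3A = A + A + A directly by enumerating all triples (a,b,c) ∈ A³; |3A| = 22.
Step 5: Check 22 ≤ 93.7500? Yes ✓.

K = 15/6, Plünnecke-Ruzsa bound K³|A| ≈ 93.7500, |3A| = 22, inequality holds.


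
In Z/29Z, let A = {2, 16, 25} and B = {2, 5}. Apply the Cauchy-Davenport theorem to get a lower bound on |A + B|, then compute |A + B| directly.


Cauchy-Davenport: |A + B| ≥ min(p, |A| + |B| - 1) for A, B nonempty in Z/pZ.
|A| = 3, |B| = 2, p = 29.
CD lower bound = min(29, 3 + 2 - 1) = min(29, 4) = 4.
Compute A + B mod 29 directly:
a = 2: 2+2=4, 2+5=7
a = 16: 16+2=18, 16+5=21
a = 25: 25+2=27, 25+5=1
A + B = {1, 4, 7, 18, 21, 27}, so |A + B| = 6.
Verify: 6 ≥ 4? Yes ✓.

CD lower bound = 4, actual |A + B| = 6.


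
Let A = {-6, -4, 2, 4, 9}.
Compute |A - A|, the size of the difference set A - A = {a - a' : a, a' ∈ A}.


A - A = {a - a' : a, a' ∈ A}; |A| = 5.
Bounds: 2|A|-1 ≤ |A - A| ≤ |A|² - |A| + 1, i.e. 9 ≤ |A - A| ≤ 21.
Note: 0 ∈ A - A always (from a - a). The set is symmetric: if d ∈ A - A then -d ∈ A - A.
Enumerate nonzero differences d = a - a' with a > a' (then include -d):
Positive differences: {2, 5, 6, 7, 8, 10, 13, 15}
Full difference set: {0} ∪ (positive diffs) ∪ (negative diffs).
|A - A| = 1 + 2·8 = 17 (matches direct enumeration: 17).

|A - A| = 17


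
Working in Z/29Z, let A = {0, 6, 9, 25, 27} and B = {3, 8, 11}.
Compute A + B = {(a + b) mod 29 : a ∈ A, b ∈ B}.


Work in Z/29Z: reduce every sum a + b modulo 29.
Enumerate all 15 pairs:
a = 0: 0+3=3, 0+8=8, 0+11=11
a = 6: 6+3=9, 6+8=14, 6+11=17
a = 9: 9+3=12, 9+8=17, 9+11=20
a = 25: 25+3=28, 25+8=4, 25+11=7
a = 27: 27+3=1, 27+8=6, 27+11=9
Distinct residues collected: {1, 3, 4, 6, 7, 8, 9, 11, 12, 14, 17, 20, 28}
|A + B| = 13 (out of 29 total residues).

A + B = {1, 3, 4, 6, 7, 8, 9, 11, 12, 14, 17, 20, 28}


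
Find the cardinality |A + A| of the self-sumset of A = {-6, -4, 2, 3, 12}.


A + A = {a + a' : a, a' ∈ A}; |A| = 5.
General bounds: 2|A| - 1 ≤ |A + A| ≤ |A|(|A|+1)/2, i.e. 9 ≤ |A + A| ≤ 15.
Lower bound 2|A|-1 is attained iff A is an arithmetic progression.
Enumerate sums a + a' for a ≤ a' (symmetric, so this suffices):
a = -6: -6+-6=-12, -6+-4=-10, -6+2=-4, -6+3=-3, -6+12=6
a = -4: -4+-4=-8, -4+2=-2, -4+3=-1, -4+12=8
a = 2: 2+2=4, 2+3=5, 2+12=14
a = 3: 3+3=6, 3+12=15
a = 12: 12+12=24
Distinct sums: {-12, -10, -8, -4, -3, -2, -1, 4, 5, 6, 8, 14, 15, 24}
|A + A| = 14

|A + A| = 14


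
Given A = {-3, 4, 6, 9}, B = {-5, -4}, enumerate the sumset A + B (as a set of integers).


A + B = {a + b : a ∈ A, b ∈ B}.
Enumerate all |A|·|B| = 4·2 = 8 pairs (a, b) and collect distinct sums.
a = -3: -3+-5=-8, -3+-4=-7
a = 4: 4+-5=-1, 4+-4=0
a = 6: 6+-5=1, 6+-4=2
a = 9: 9+-5=4, 9+-4=5
Collecting distinct sums: A + B = {-8, -7, -1, 0, 1, 2, 4, 5}
|A + B| = 8

A + B = {-8, -7, -1, 0, 1, 2, 4, 5}


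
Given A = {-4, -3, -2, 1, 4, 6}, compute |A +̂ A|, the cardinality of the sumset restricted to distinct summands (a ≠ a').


Restricted sumset: A +̂ A = {a + a' : a ∈ A, a' ∈ A, a ≠ a'}.
Equivalently, take A + A and drop any sum 2a that is achievable ONLY as a + a for a ∈ A (i.e. sums representable only with equal summands).
Enumerate pairs (a, a') with a < a' (symmetric, so each unordered pair gives one sum; this covers all a ≠ a'):
  -4 + -3 = -7
  -4 + -2 = -6
  -4 + 1 = -3
  -4 + 4 = 0
  -4 + 6 = 2
  -3 + -2 = -5
  -3 + 1 = -2
  -3 + 4 = 1
  -3 + 6 = 3
  -2 + 1 = -1
  -2 + 4 = 2
  -2 + 6 = 4
  1 + 4 = 5
  1 + 6 = 7
  4 + 6 = 10
Collected distinct sums: {-7, -6, -5, -3, -2, -1, 0, 1, 2, 3, 4, 5, 7, 10}
|A +̂ A| = 14
(Reference bound: |A +̂ A| ≥ 2|A| - 3 for |A| ≥ 2, with |A| = 6 giving ≥ 9.)

|A +̂ A| = 14


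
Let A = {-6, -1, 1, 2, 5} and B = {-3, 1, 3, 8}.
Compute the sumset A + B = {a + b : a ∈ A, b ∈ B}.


A + B = {a + b : a ∈ A, b ∈ B}.
Enumerate all |A|·|B| = 5·4 = 20 pairs (a, b) and collect distinct sums.
a = -6: -6+-3=-9, -6+1=-5, -6+3=-3, -6+8=2
a = -1: -1+-3=-4, -1+1=0, -1+3=2, -1+8=7
a = 1: 1+-3=-2, 1+1=2, 1+3=4, 1+8=9
a = 2: 2+-3=-1, 2+1=3, 2+3=5, 2+8=10
a = 5: 5+-3=2, 5+1=6, 5+3=8, 5+8=13
Collecting distinct sums: A + B = {-9, -5, -4, -3, -2, -1, 0, 2, 3, 4, 5, 6, 7, 8, 9, 10, 13}
|A + B| = 17

A + B = {-9, -5, -4, -3, -2, -1, 0, 2, 3, 4, 5, 6, 7, 8, 9, 10, 13}


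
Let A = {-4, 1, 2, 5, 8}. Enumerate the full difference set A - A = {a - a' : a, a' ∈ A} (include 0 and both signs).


A - A = {a - a' : a, a' ∈ A}.
Compute a - a' for each ordered pair (a, a'):
a = -4: -4--4=0, -4-1=-5, -4-2=-6, -4-5=-9, -4-8=-12
a = 1: 1--4=5, 1-1=0, 1-2=-1, 1-5=-4, 1-8=-7
a = 2: 2--4=6, 2-1=1, 2-2=0, 2-5=-3, 2-8=-6
a = 5: 5--4=9, 5-1=4, 5-2=3, 5-5=0, 5-8=-3
a = 8: 8--4=12, 8-1=7, 8-2=6, 8-5=3, 8-8=0
Collecting distinct values (and noting 0 appears from a-a):
A - A = {-12, -9, -7, -6, -5, -4, -3, -1, 0, 1, 3, 4, 5, 6, 7, 9, 12}
|A - A| = 17

A - A = {-12, -9, -7, -6, -5, -4, -3, -1, 0, 1, 3, 4, 5, 6, 7, 9, 12}


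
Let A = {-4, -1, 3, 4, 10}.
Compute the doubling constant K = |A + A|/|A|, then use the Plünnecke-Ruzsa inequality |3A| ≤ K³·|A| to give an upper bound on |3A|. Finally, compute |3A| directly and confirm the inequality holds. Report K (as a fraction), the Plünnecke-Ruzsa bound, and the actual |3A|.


|A| = 5.
Step 1: Compute A + A by enumerating all 25 pairs.
A + A = {-8, -5, -2, -1, 0, 2, 3, 6, 7, 8, 9, 13, 14, 20}, so |A + A| = 14.
Step 2: Doubling constant K = |A + A|/|A| = 14/5 = 14/5 ≈ 2.8000.
Step 3: Plünnecke-Ruzsa gives |3A| ≤ K³·|A| = (2.8000)³ · 5 ≈ 109.7600.
Step 4: Compute 3A = A + A + A directly by enumerating all triples (a,b,c) ∈ A³; |3A| = 28.
Step 5: Check 28 ≤ 109.7600? Yes ✓.

K = 14/5, Plünnecke-Ruzsa bound K³|A| ≈ 109.7600, |3A| = 28, inequality holds.


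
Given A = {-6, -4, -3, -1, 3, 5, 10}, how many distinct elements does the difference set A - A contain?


A - A = {a - a' : a, a' ∈ A}; |A| = 7.
Bounds: 2|A|-1 ≤ |A - A| ≤ |A|² - |A| + 1, i.e. 13 ≤ |A - A| ≤ 43.
Note: 0 ∈ A - A always (from a - a). The set is symmetric: if d ∈ A - A then -d ∈ A - A.
Enumerate nonzero differences d = a - a' with a > a' (then include -d):
Positive differences: {1, 2, 3, 4, 5, 6, 7, 8, 9, 11, 13, 14, 16}
Full difference set: {0} ∪ (positive diffs) ∪ (negative diffs).
|A - A| = 1 + 2·13 = 27 (matches direct enumeration: 27).

|A - A| = 27


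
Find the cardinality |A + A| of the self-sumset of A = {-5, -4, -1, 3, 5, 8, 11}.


A + A = {a + a' : a, a' ∈ A}; |A| = 7.
General bounds: 2|A| - 1 ≤ |A + A| ≤ |A|(|A|+1)/2, i.e. 13 ≤ |A + A| ≤ 28.
Lower bound 2|A|-1 is attained iff A is an arithmetic progression.
Enumerate sums a + a' for a ≤ a' (symmetric, so this suffices):
a = -5: -5+-5=-10, -5+-4=-9, -5+-1=-6, -5+3=-2, -5+5=0, -5+8=3, -5+11=6
a = -4: -4+-4=-8, -4+-1=-5, -4+3=-1, -4+5=1, -4+8=4, -4+11=7
a = -1: -1+-1=-2, -1+3=2, -1+5=4, -1+8=7, -1+11=10
a = 3: 3+3=6, 3+5=8, 3+8=11, 3+11=14
a = 5: 5+5=10, 5+8=13, 5+11=16
a = 8: 8+8=16, 8+11=19
a = 11: 11+11=22
Distinct sums: {-10, -9, -8, -6, -5, -2, -1, 0, 1, 2, 3, 4, 6, 7, 8, 10, 11, 13, 14, 16, 19, 22}
|A + A| = 22

|A + A| = 22


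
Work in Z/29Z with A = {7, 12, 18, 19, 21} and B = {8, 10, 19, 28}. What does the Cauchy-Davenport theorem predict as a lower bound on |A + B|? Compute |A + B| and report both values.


Cauchy-Davenport: |A + B| ≥ min(p, |A| + |B| - 1) for A, B nonempty in Z/pZ.
|A| = 5, |B| = 4, p = 29.
CD lower bound = min(29, 5 + 4 - 1) = min(29, 8) = 8.
Compute A + B mod 29 directly:
a = 7: 7+8=15, 7+10=17, 7+19=26, 7+28=6
a = 12: 12+8=20, 12+10=22, 12+19=2, 12+28=11
a = 18: 18+8=26, 18+10=28, 18+19=8, 18+28=17
a = 19: 19+8=27, 19+10=0, 19+19=9, 19+28=18
a = 21: 21+8=0, 21+10=2, 21+19=11, 21+28=20
A + B = {0, 2, 6, 8, 9, 11, 15, 17, 18, 20, 22, 26, 27, 28}, so |A + B| = 14.
Verify: 14 ≥ 8? Yes ✓.

CD lower bound = 8, actual |A + B| = 14.


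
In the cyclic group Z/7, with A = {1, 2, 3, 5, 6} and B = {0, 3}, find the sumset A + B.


Work in Z/7Z: reduce every sum a + b modulo 7.
Enumerate all 10 pairs:
a = 1: 1+0=1, 1+3=4
a = 2: 2+0=2, 2+3=5
a = 3: 3+0=3, 3+3=6
a = 5: 5+0=5, 5+3=1
a = 6: 6+0=6, 6+3=2
Distinct residues collected: {1, 2, 3, 4, 5, 6}
|A + B| = 6 (out of 7 total residues).

A + B = {1, 2, 3, 4, 5, 6}


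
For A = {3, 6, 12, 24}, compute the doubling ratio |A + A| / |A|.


|A| = 4.
Compute A + A by enumerating all 16 pairs.
A + A = {6, 9, 12, 15, 18, 24, 27, 30, 36, 48}, so |A + A| = 10.
K = |A + A| / |A| = 10/4 = 5/2 ≈ 2.5000.
Reference: AP of size 4 gives K = 7/4 ≈ 1.7500; a fully generic set of size 4 gives K ≈ 2.5000.

|A| = 4, |A + A| = 10, K = 10/4 = 5/2.


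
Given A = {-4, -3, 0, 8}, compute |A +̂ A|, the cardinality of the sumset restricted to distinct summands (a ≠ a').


Restricted sumset: A +̂ A = {a + a' : a ∈ A, a' ∈ A, a ≠ a'}.
Equivalently, take A + A and drop any sum 2a that is achievable ONLY as a + a for a ∈ A (i.e. sums representable only with equal summands).
Enumerate pairs (a, a') with a < a' (symmetric, so each unordered pair gives one sum; this covers all a ≠ a'):
  -4 + -3 = -7
  -4 + 0 = -4
  -4 + 8 = 4
  -3 + 0 = -3
  -3 + 8 = 5
  0 + 8 = 8
Collected distinct sums: {-7, -4, -3, 4, 5, 8}
|A +̂ A| = 6
(Reference bound: |A +̂ A| ≥ 2|A| - 3 for |A| ≥ 2, with |A| = 4 giving ≥ 5.)

|A +̂ A| = 6


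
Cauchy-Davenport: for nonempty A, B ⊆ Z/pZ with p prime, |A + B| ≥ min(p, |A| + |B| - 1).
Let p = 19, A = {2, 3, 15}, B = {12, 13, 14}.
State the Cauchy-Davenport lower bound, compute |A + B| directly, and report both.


Cauchy-Davenport: |A + B| ≥ min(p, |A| + |B| - 1) for A, B nonempty in Z/pZ.
|A| = 3, |B| = 3, p = 19.
CD lower bound = min(19, 3 + 3 - 1) = min(19, 5) = 5.
Compute A + B mod 19 directly:
a = 2: 2+12=14, 2+13=15, 2+14=16
a = 3: 3+12=15, 3+13=16, 3+14=17
a = 15: 15+12=8, 15+13=9, 15+14=10
A + B = {8, 9, 10, 14, 15, 16, 17}, so |A + B| = 7.
Verify: 7 ≥ 5? Yes ✓.

CD lower bound = 5, actual |A + B| = 7.


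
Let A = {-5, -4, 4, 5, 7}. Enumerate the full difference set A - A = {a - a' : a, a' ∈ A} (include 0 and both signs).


A - A = {a - a' : a, a' ∈ A}.
Compute a - a' for each ordered pair (a, a'):
a = -5: -5--5=0, -5--4=-1, -5-4=-9, -5-5=-10, -5-7=-12
a = -4: -4--5=1, -4--4=0, -4-4=-8, -4-5=-9, -4-7=-11
a = 4: 4--5=9, 4--4=8, 4-4=0, 4-5=-1, 4-7=-3
a = 5: 5--5=10, 5--4=9, 5-4=1, 5-5=0, 5-7=-2
a = 7: 7--5=12, 7--4=11, 7-4=3, 7-5=2, 7-7=0
Collecting distinct values (and noting 0 appears from a-a):
A - A = {-12, -11, -10, -9, -8, -3, -2, -1, 0, 1, 2, 3, 8, 9, 10, 11, 12}
|A - A| = 17

A - A = {-12, -11, -10, -9, -8, -3, -2, -1, 0, 1, 2, 3, 8, 9, 10, 11, 12}


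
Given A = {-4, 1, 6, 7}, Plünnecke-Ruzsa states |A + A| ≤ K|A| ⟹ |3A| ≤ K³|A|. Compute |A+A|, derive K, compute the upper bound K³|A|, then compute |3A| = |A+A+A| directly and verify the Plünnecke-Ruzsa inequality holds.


|A| = 4.
Step 1: Compute A + A by enumerating all 16 pairs.
A + A = {-8, -3, 2, 3, 7, 8, 12, 13, 14}, so |A + A| = 9.
Step 2: Doubling constant K = |A + A|/|A| = 9/4 = 9/4 ≈ 2.2500.
Step 3: Plünnecke-Ruzsa gives |3A| ≤ K³·|A| = (2.2500)³ · 4 ≈ 45.5625.
Step 4: Compute 3A = A + A + A directly by enumerating all triples (a,b,c) ∈ A³; |3A| = 16.
Step 5: Check 16 ≤ 45.5625? Yes ✓.

K = 9/4, Plünnecke-Ruzsa bound K³|A| ≈ 45.5625, |3A| = 16, inequality holds.


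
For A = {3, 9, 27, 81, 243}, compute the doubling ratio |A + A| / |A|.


|A| = 5.
Compute A + A by enumerating all 25 pairs.
A + A = {6, 12, 18, 30, 36, 54, 84, 90, 108, 162, 246, 252, 270, 324, 486}, so |A + A| = 15.
K = |A + A| / |A| = 15/5 = 3/1 ≈ 3.0000.
Reference: AP of size 5 gives K = 9/5 ≈ 1.8000; a fully generic set of size 5 gives K ≈ 3.0000.

|A| = 5, |A + A| = 15, K = 15/5 = 3/1.


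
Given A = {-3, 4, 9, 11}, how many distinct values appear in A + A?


A + A = {a + a' : a, a' ∈ A}; |A| = 4.
General bounds: 2|A| - 1 ≤ |A + A| ≤ |A|(|A|+1)/2, i.e. 7 ≤ |A + A| ≤ 10.
Lower bound 2|A|-1 is attained iff A is an arithmetic progression.
Enumerate sums a + a' for a ≤ a' (symmetric, so this suffices):
a = -3: -3+-3=-6, -3+4=1, -3+9=6, -3+11=8
a = 4: 4+4=8, 4+9=13, 4+11=15
a = 9: 9+9=18, 9+11=20
a = 11: 11+11=22
Distinct sums: {-6, 1, 6, 8, 13, 15, 18, 20, 22}
|A + A| = 9

|A + A| = 9


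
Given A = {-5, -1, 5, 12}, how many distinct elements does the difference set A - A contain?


A - A = {a - a' : a, a' ∈ A}; |A| = 4.
Bounds: 2|A|-1 ≤ |A - A| ≤ |A|² - |A| + 1, i.e. 7 ≤ |A - A| ≤ 13.
Note: 0 ∈ A - A always (from a - a). The set is symmetric: if d ∈ A - A then -d ∈ A - A.
Enumerate nonzero differences d = a - a' with a > a' (then include -d):
Positive differences: {4, 6, 7, 10, 13, 17}
Full difference set: {0} ∪ (positive diffs) ∪ (negative diffs).
|A - A| = 1 + 2·6 = 13 (matches direct enumeration: 13).

|A - A| = 13
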